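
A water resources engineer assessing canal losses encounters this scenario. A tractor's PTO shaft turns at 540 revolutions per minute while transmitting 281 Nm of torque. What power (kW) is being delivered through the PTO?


P = 2*pi*n*T / 60000
  = 2*pi * 540 * 281 / 60000
  = 953410.54 / 60000
  = 15.89 kW


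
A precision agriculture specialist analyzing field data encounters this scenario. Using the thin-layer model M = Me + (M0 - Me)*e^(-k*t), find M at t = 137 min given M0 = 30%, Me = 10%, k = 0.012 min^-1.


M = Me + (M0 - Me) * e^(-k*t)
  = 10 + (30 - 10) * e^(-0.012*137)
  = 10 + 20 * e^(-1.644)
  = 10 + 20 * 0.19321
  = 10 + 3.8641
  = 13.86%


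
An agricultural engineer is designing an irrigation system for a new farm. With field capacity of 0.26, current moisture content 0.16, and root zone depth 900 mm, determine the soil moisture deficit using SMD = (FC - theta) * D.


SMD = (FC - theta) * D
    = (0.26 - 0.16) * 900
    = 0.100 * 900
    = 90 mm


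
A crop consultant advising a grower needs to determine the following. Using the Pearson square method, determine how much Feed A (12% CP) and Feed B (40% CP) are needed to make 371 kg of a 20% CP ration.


parts_A = CP_b - target = 40 - 20 = 20
parts_B = target - CP_a = 20 - 12 = 8
total_parts = 20 + 8 = 28
Feed A = 371 * 20 / 28 = 265 kg
Feed B = 371 * 8 / 28 = 106 kg

265 kg


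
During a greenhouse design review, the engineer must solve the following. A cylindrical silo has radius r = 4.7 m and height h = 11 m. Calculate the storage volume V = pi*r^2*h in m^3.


V = pi * r^2 * h
  = pi * 4.7^2 * 11
  = pi * 22.09 * 11
  = 763.38 m^3


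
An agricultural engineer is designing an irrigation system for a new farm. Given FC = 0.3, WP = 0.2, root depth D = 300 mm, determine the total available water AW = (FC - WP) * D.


AW = (FC - WP) * D
   = (0.3 - 0.2) * 300
   = 0.10 * 300
   = 30 mm


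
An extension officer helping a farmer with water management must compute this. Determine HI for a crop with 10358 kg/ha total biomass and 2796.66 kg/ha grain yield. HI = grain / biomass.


HI = grain_yield / biomass
   = 2796.66 / 10358
   = 0.27


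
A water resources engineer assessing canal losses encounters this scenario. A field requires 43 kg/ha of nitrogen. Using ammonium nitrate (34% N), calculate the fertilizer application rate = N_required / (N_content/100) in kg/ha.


Rate = N_required / (N_content / 100)
     = 43 / (34 / 100)
     = 43 / 0.34
     = 126.47 kg/ha


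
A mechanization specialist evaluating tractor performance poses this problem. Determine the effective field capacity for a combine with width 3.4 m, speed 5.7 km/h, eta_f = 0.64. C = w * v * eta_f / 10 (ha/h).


C = w * v * eta_f / 10
  = 3.4 * 5.7 * 0.64 / 10
  = 12.40 / 10
  = 1.24 ha/h


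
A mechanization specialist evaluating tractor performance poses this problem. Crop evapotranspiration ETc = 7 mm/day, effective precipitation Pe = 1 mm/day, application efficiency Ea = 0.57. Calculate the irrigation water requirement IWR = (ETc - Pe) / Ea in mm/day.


IWR = (ETc - Pe) / Ea
    = (7 - 1) / 0.57
    = 6 / 0.57
    = 10.53 mm/day


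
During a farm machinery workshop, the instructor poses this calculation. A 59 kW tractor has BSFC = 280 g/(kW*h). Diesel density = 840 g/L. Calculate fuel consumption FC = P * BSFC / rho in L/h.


FC = P * BSFC / rho_fuel
   = 59 * 280 / 840
   = 16520 / 840
   = 19.67 L/h


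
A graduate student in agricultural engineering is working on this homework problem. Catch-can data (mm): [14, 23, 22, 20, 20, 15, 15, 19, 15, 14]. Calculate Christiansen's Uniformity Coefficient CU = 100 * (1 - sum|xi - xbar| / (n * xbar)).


xbar = 177 / 10 = 17.700
sum|xi - xbar| = 31
CU = 100 * (1 - 31 / (10 * 17.700))
   = 100 * (1 - 0.1751)
   = 82.49%


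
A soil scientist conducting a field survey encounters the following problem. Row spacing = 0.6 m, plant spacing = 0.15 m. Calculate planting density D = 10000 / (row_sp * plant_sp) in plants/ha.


D = 10000 / (row_sp * plant_sp)
  = 10000 / (0.6 * 0.15)
  = 10000 / 0.0900
  = 111111.11 plants/ha


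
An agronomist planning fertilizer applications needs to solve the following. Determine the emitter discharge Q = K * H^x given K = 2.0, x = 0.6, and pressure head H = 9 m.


Q = K * H^x
  = 2.0 * 9^0.6
  = 2.0 * 3.7372
  = 7.47 L/h


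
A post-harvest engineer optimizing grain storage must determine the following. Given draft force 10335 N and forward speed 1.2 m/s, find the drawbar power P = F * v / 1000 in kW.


P = F * v / 1000
  = 10335 * 1.2 / 1000
  = 12402 / 1000
  = 12.40 kW


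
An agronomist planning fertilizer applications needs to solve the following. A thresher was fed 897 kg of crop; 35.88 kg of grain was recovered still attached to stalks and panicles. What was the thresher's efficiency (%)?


eta = (total - unthreshed) / total * 100
    = (897 - 35.88) / 897 * 100
    = 861.12 / 897 * 100
    = 96%


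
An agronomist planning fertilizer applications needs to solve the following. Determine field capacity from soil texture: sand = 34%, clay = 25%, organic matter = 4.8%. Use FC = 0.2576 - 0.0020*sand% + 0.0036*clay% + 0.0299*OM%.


FC = 0.2576 - 0.0020*34 + 0.0036*25 + 0.0299*4.8
   = 0.2576 - 0.0680 + 0.0900 + 0.1435
   = 0.4231


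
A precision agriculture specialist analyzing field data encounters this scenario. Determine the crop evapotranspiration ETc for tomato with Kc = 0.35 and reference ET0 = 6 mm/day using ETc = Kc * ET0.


ETc = Kc * ET0
    = 0.35 * 6
    = 2.10 mm/day


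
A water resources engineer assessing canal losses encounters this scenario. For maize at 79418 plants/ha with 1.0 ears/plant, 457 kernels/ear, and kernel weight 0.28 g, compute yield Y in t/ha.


Y = density * ears * kernels * kw
  = 79418 * 1.0 * 457 * 0.28 g/ha
  = 10162327.28 g/ha
  = 10162.33 kg/ha = 10.16 t/ha


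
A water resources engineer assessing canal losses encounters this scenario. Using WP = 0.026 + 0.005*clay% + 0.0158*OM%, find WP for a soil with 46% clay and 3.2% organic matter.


WP = 0.026 + 0.005*46 + 0.0158*3.2
   = 0.026 + 0.2300 + 0.0506
   = 0.3066


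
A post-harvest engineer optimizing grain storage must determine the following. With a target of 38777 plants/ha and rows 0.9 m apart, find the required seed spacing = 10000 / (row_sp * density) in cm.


spacing = 10000 / (row_sp * density)
        = 10000 / (0.9 * 38777)
        = 10000 / 34899.30
        = 0.28654 m = 28.65 cm


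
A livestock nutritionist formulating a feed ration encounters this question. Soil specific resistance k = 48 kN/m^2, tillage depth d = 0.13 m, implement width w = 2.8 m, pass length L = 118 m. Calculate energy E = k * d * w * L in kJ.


E = k * d * w * L
  = 48 * 0.13 * 2.8 * 118
  = 2061.70 kJ


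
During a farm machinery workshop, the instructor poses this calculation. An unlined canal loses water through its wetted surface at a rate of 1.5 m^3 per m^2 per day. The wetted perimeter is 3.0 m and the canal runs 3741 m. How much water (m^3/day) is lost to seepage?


S = C * P * L
  = 1.5 * 3.0 * 3741
  = 16834.50 m^3/day


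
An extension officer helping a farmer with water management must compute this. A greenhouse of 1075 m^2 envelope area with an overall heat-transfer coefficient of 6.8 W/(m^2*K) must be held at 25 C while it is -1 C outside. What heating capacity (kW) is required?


dT = 25 - (-1) = 26 K
Q = U * A * dT
  = 6.8 * 1075 * 26
  = 190060 W = 190.06 kW


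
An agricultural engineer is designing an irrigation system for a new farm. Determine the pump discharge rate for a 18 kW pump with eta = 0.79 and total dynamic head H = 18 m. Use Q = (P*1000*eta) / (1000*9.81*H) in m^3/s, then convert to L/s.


Q = (P * 1000 * eta) / (rho * g * H)
  = (18 * 1000 * 0.79) / (1000 * 9.81 * 18)
  = 14220 / 176580
  = 0.08053 m^3/s = 80.53 L/s


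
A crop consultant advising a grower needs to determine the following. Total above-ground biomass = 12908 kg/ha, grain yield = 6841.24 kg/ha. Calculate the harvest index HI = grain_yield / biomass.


HI = grain_yield / biomass
   = 6841.24 / 12908
   = 0.53


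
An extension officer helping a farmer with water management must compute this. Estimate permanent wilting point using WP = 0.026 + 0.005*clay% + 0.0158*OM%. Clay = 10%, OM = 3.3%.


WP = 0.026 + 0.005*10 + 0.0158*3.3
   = 0.026 + 0.0500 + 0.0521
   = 0.1281


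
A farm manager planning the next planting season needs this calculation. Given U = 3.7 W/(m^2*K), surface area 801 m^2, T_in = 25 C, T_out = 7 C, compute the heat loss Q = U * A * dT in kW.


dT = 25 - (7) = 18 K
Q = U * A * dT
  = 3.7 * 801 * 18
  = 53346.60 W = 53.35 kW


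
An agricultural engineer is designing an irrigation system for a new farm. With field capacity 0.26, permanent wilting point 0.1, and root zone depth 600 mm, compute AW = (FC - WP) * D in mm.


AW = (FC - WP) * D
   = (0.26 - 0.1) * 600
   = 0.16 * 600
   = 96 mm


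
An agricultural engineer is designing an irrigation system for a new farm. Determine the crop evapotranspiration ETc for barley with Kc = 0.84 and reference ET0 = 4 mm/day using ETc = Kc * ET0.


ETc = Kc * ET0
    = 0.84 * 4
    = 3.36 mm/day


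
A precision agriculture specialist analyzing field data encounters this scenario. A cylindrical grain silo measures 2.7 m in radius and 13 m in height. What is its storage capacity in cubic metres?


V = pi * r^2 * h
  = pi * 2.7^2 * 13
  = pi * 7.29 * 13
  = 297.73 m^3


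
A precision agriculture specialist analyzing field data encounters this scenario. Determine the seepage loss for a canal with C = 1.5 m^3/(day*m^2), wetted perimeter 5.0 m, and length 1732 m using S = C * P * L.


S = C * P * L
  = 1.5 * 5.0 * 1732
  = 12990 m^3/day


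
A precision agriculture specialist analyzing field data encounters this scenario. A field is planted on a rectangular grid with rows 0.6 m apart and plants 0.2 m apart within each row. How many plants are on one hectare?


D = 10000 / (row_sp * plant_sp)
  = 10000 / (0.6 * 0.2)
  = 10000 / 0.1200
  = 83333.33 plants/ha


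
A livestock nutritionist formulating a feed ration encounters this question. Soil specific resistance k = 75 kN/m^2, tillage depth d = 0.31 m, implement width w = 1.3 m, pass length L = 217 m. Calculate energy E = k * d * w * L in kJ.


E = k * d * w * L
  = 75 * 0.31 * 1.3 * 217
  = 6558.83 kJ


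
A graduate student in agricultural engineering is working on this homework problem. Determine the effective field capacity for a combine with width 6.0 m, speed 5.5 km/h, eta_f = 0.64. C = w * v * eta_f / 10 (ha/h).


C = w * v * eta_f / 10
  = 6.0 * 5.5 * 0.64 / 10
  = 21.12 / 10
  = 2.11 ha/h


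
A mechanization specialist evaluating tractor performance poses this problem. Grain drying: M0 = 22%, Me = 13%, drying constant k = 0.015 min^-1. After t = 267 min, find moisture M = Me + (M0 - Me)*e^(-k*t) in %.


M = Me + (M0 - Me) * e^(-k*t)
  = 13 + (22 - 13) * e^(-0.015*267)
  = 13 + 9 * e^(-4.005)
  = 13 + 9 * 0.01822
  = 13 + 0.1640
  = 13.16%


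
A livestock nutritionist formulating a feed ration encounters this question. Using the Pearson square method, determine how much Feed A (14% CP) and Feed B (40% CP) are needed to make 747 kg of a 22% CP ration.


parts_A = CP_b - target = 40 - 22 = 18
parts_B = target - CP_a = 22 - 14 = 8
total_parts = 18 + 8 = 26
Feed A = 747 * 18 / 26 = 517.15 kg
Feed B = 747 * 8 / 26 = 229.85 kg

517.15 kg


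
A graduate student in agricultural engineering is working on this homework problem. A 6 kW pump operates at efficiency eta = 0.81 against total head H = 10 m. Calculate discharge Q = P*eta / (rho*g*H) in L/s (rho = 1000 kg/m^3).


Q = (P * 1000 * eta) / (rho * g * H)
  = (6 * 1000 * 0.81) / (1000 * 9.81 * 10)
  = 4860 / 98100
  = 0.04954 m^3/s = 49.54 L/s


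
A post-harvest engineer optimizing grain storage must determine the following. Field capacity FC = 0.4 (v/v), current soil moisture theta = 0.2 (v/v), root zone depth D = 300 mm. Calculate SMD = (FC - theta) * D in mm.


SMD = (FC - theta) * D
    = (0.4 - 0.2) * 300
    = 0.200 * 300
    = 60 mm


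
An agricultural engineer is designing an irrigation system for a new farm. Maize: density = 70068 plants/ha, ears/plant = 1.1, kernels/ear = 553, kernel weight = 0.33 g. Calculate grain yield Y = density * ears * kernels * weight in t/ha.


Y = density * ears * kernels * kw
  = 70068 * 1.1 * 553 * 0.33 g/ha
  = 14065380.25 g/ha
  = 14065.38 kg/ha = 14.07 t/ha


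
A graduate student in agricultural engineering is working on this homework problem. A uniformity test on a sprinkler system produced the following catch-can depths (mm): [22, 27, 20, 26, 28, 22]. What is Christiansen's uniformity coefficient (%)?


xbar = 145 / 6 = 24.167
sum|xi - xbar| = 17
CU = 100 * (1 - 17 / (6 * 24.167))
   = 100 * (1 - 0.1172)
   = 88.28%


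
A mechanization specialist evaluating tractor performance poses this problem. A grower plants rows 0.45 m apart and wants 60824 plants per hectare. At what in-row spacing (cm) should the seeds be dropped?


spacing = 10000 / (row_sp * density)
        = 10000 / (0.45 * 60824)
        = 10000 / 27370.80
        = 0.36535 m = 36.54 cm


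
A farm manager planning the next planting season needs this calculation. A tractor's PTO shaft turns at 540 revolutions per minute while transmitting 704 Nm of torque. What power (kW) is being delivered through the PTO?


P = 2*pi*n*T / 60000
  = 2*pi * 540 * 704 / 60000
  = 2388615.73 / 60000
  = 39.81 kW


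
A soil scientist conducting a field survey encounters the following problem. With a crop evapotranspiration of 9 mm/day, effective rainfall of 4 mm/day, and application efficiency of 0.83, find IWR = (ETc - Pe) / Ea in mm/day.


IWR = (ETc - Pe) / Ea
    = (9 - 4) / 0.83
    = 5 / 0.83
    = 6.02 mm/day


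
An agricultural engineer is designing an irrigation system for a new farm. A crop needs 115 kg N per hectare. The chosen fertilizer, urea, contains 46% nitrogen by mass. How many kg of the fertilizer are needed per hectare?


Rate = N_required / (N_content / 100)
     = 115 / (46 / 100)
     = 115 / 0.46
     = 250 kg/ha


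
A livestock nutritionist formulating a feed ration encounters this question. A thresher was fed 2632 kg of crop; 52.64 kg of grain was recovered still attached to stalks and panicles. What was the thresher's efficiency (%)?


eta = (total - unthreshed) / total * 100
    = (2632 - 52.64) / 2632 * 100
    = 2579.36 / 2632 * 100
    = 98%


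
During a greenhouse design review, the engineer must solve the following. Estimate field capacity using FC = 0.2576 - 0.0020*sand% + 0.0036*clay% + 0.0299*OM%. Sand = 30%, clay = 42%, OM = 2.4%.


FC = 0.2576 - 0.0020*30 + 0.0036*42 + 0.0299*2.4
   = 0.2576 - 0.0600 + 0.1512 + 0.0718
   = 0.4206


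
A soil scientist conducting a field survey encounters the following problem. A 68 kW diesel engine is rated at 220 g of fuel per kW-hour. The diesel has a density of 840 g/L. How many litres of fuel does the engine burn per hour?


FC = P * BSFC / rho_fuel
   = 68 * 220 / 840
   = 14960 / 840
   = 17.81 L/h


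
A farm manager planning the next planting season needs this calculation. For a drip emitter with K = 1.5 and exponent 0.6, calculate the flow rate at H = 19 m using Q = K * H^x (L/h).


Q = K * H^x
  = 1.5 * 19^0.6
  = 1.5 * 5.8513
  = 8.78 L/h


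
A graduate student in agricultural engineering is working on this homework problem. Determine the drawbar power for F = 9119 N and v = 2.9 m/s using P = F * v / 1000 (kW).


P = F * v / 1000
  = 9119 * 2.9 / 1000
  = 26445.10 / 1000
  = 26.45 kW


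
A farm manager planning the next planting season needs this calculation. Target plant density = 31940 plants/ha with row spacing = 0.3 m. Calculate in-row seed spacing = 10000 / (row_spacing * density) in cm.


spacing = 10000 / (row_sp * density)
        = 10000 / (0.3 * 31940)
        = 10000 / 9582
        = 1.04362 m = 104.36 cm


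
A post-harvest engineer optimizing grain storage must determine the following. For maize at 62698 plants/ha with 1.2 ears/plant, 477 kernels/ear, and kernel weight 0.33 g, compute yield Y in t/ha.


Y = density * ears * kernels * kw
  = 62698 * 1.2 * 477 * 0.33 g/ha
  = 11843150.62 g/ha
  = 11843.15 kg/ha = 11.84 t/ha


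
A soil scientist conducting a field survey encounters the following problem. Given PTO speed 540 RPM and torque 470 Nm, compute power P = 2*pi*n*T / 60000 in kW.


P = 2*pi*n*T / 60000
  = 2*pi * 540 * 470 / 60000
  = 1594672.43 / 60000
  = 26.58 kW


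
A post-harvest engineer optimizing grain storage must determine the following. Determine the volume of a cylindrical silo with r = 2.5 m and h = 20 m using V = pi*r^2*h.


V = pi * r^2 * h
  = pi * 2.5^2 * 20
  = pi * 6.25 * 20
  = 392.70 m^3


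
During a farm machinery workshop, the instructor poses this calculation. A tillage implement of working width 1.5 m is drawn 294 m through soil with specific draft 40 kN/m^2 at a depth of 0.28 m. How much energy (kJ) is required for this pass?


E = k * d * w * L
  = 40 * 0.28 * 1.5 * 294
  = 4939.20 kJ


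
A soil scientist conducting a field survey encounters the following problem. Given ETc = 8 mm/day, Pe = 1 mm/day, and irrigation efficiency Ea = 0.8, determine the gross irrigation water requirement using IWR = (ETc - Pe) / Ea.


IWR = (ETc - Pe) / Ea
    = (8 - 1) / 0.8
    = 7 / 0.8
    = 8.75 mm/day


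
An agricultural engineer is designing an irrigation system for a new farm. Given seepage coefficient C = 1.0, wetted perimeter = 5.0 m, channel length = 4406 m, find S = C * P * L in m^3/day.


S = C * P * L
  = 1.0 * 5.0 * 4406
  = 22030 m^3/day


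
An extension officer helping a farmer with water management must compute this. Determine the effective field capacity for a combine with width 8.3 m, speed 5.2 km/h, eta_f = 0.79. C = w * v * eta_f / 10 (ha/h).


C = w * v * eta_f / 10
  = 8.3 * 5.2 * 0.79 / 10
  = 34.10 / 10
  = 3.41 ha/h


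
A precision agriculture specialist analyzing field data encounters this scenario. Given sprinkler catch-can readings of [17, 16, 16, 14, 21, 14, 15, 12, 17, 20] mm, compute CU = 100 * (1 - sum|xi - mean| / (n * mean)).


xbar = 162 / 10 = 16.200
sum|xi - xbar| = 20.400
CU = 100 * (1 - 20.400 / (10 * 16.200))
   = 100 * (1 - 0.1259)
   = 87.41%


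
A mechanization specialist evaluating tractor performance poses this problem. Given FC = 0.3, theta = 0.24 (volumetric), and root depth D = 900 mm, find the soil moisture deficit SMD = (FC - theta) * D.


SMD = (FC - theta) * D
    = (0.3 - 0.24) * 900
    = 0.060 * 900
    = 54 mm


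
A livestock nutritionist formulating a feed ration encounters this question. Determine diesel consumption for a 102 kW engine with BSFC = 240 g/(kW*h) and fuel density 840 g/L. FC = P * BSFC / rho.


FC = P * BSFC / rho_fuel
   = 102 * 240 / 840
   = 24480 / 840
   = 29.14 L/h


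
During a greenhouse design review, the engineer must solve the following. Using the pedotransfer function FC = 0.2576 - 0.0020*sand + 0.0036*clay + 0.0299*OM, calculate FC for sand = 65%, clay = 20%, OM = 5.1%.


FC = 0.2576 - 0.0020*65 + 0.0036*20 + 0.0299*5.1
   = 0.2576 - 0.1300 + 0.0720 + 0.1525
   = 0.3521


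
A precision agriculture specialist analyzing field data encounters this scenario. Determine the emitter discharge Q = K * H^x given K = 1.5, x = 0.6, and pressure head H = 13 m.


Q = K * H^x
  = 1.5 * 13^0.6
  = 1.5 * 4.6598
  = 6.99 L/h


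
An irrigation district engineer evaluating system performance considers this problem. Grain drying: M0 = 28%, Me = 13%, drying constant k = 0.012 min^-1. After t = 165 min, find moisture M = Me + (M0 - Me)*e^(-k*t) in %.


M = Me + (M0 - Me) * e^(-k*t)
  = 13 + (28 - 13) * e^(-0.012*165)
  = 13 + 15 * e^(-1.980)
  = 13 + 15 * 0.13807
  = 13 + 2.0710
  = 15.07%


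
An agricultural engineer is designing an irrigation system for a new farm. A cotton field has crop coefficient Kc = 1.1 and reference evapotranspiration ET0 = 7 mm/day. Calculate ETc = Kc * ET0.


ETc = Kc * ET0
    = 1.1 * 7
    = 7.70 mm/day


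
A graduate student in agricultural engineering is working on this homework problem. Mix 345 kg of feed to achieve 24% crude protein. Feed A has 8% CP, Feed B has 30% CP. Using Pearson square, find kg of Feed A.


parts_A = CP_b - target = 30 - 24 = 6
parts_B = target - CP_a = 24 - 8 = 16
total_parts = 6 + 16 = 22
Feed A = 345 * 6 / 22 = 94.09 kg
Feed B = 345 * 16 / 22 = 250.91 kg

94.09 kg


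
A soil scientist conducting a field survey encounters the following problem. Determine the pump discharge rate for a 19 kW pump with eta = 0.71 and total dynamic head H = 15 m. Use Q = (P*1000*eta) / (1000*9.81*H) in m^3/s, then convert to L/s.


Q = (P * 1000 * eta) / (rho * g * H)
  = (19 * 1000 * 0.71) / (1000 * 9.81 * 15)
  = 13490 / 147150
  = 0.09168 m^3/s = 91.68 L/s


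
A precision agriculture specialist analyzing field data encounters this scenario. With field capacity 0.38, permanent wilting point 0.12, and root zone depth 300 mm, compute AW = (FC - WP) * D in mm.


AW = (FC - WP) * D
   = (0.38 - 0.12) * 300
   = 0.26 * 300
   = 78 mm


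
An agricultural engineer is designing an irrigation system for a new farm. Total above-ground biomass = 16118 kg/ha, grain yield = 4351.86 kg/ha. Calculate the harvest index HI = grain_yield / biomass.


HI = grain_yield / biomass
   = 4351.86 / 16118
   = 0.27


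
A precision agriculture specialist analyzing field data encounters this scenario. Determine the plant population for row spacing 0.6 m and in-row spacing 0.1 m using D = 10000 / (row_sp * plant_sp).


D = 10000 / (row_sp * plant_sp)
  = 10000 / (0.6 * 0.1)
  = 10000 / 0.0600
  = 166666.67 plants/ha


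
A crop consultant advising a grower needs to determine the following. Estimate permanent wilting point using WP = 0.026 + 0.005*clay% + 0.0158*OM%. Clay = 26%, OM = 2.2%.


WP = 0.026 + 0.005*26 + 0.0158*2.2
   = 0.026 + 0.1300 + 0.0348
   = 0.1908


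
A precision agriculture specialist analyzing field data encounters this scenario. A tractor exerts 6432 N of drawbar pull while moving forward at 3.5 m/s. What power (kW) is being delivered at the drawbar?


P = F * v / 1000
  = 6432 * 3.5 / 1000
  = 22512 / 1000
  = 22.51 kW


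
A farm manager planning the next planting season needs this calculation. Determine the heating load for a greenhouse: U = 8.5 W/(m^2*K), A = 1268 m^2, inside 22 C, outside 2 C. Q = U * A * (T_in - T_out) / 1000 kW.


dT = 22 - (2) = 20 K
Q = U * A * dT
  = 8.5 * 1268 * 20
  = 215560 W = 215.56 kW


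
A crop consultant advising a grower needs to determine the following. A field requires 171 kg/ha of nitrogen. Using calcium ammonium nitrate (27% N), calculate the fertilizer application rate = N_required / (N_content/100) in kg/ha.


Rate = N_required / (N_content / 100)
     = 171 / (27 / 100)
     = 171 / 0.27
     = 633.33 kg/ha


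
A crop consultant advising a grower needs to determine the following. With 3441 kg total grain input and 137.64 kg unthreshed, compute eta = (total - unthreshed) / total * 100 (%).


eta = (total - unthreshed) / total * 100
    = (3441 - 137.64) / 3441 * 100
    = 3303.36 / 3441 * 100
    = 96%


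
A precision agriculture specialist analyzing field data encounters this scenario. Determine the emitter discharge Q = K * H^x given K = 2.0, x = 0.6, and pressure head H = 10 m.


Q = K * H^x
  = 2.0 * 10^0.6
  = 2.0 * 3.9811
  = 7.96 L/h


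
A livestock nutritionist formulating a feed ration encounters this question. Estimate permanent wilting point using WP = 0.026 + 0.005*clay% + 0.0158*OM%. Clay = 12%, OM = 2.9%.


WP = 0.026 + 0.005*12 + 0.0158*2.9
   = 0.026 + 0.0600 + 0.0458
   = 0.1318


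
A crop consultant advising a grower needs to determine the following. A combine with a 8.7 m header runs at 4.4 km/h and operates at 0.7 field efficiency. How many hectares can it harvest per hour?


C = w * v * eta_f / 10
  = 8.7 * 4.4 * 0.7 / 10
  = 26.80 / 10
  = 2.68 ha/h


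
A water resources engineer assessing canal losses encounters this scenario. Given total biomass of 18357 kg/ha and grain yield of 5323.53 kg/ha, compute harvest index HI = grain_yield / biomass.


HI = grain_yield / biomass
   = 5323.53 / 18357
   = 0.29


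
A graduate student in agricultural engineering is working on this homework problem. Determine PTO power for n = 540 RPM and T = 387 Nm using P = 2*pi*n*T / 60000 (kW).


P = 2*pi*n*T / 60000
  = 2*pi * 540 * 387 / 60000
  = 1313060.07 / 60000
  = 21.88 kW


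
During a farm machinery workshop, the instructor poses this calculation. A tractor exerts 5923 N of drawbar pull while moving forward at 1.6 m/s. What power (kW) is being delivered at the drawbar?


P = F * v / 1000
  = 5923 * 1.6 / 1000
  = 9476.80 / 1000
  = 9.48 kW


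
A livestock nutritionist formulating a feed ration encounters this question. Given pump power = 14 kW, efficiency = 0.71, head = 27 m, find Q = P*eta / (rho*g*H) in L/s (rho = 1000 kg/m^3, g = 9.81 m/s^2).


Q = (P * 1000 * eta) / (rho * g * H)
  = (14 * 1000 * 0.71) / (1000 * 9.81 * 27)
  = 9940 / 264870
  = 0.03753 m^3/s = 37.53 L/s


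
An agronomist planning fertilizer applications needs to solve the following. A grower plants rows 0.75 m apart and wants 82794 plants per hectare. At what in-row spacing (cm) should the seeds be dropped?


spacing = 10000 / (row_sp * density)
        = 10000 / (0.75 * 82794)
        = 10000 / 62095.50
        = 0.16104 m = 16.10 cm


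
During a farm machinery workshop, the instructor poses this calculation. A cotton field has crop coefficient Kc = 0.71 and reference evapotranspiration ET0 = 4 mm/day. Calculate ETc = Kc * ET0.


ETc = Kc * ET0
    = 0.71 * 4
    = 2.84 mm/day


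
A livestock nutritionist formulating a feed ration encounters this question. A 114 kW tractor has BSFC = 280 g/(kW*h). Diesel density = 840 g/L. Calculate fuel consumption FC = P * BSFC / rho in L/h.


FC = P * BSFC / rho_fuel
   = 114 * 280 / 840
   = 31920 / 840
   = 38 L/h


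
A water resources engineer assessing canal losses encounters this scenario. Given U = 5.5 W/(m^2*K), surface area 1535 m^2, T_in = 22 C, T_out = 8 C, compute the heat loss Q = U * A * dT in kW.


dT = 22 - (8) = 14 K
Q = U * A * dT
  = 5.5 * 1535 * 14
  = 118195 W = 118.20 kW


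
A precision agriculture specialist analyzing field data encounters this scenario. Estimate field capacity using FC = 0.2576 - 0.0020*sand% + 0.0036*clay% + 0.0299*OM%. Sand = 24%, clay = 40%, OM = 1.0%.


FC = 0.2576 - 0.0020*24 + 0.0036*40 + 0.0299*1.0
   = 0.2576 - 0.0480 + 0.1440 + 0.0299
   = 0.3835


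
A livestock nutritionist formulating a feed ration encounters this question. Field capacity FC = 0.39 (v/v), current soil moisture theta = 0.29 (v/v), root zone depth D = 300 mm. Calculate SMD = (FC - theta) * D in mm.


SMD = (FC - theta) * D
    = (0.39 - 0.29) * 300
    = 0.100 * 300
    = 30 mm


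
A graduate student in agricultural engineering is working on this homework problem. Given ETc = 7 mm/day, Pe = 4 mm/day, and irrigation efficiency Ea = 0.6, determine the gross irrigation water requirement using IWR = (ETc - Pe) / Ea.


IWR = (ETc - Pe) / Ea
    = (7 - 4) / 0.6
    = 3 / 0.6
    = 5 mm/day


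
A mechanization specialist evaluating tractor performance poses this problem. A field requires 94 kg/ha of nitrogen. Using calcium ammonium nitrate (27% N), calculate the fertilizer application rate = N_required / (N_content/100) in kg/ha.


Rate = N_required / (N_content / 100)
     = 94 / (27 / 100)
     = 94 / 0.27
     = 348.15 kg/ha


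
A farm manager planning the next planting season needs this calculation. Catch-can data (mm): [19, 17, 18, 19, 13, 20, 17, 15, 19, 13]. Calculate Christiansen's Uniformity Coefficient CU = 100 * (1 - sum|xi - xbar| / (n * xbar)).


xbar = 170 / 10 = 17
sum|xi - xbar| = 20
CU = 100 * (1 - 20 / (10 * 17))
   = 100 * (1 - 0.1176)
   = 88.24%


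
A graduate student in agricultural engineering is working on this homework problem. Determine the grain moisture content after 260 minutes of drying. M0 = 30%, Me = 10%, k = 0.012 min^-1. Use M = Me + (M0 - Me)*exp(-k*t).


M = Me + (M0 - Me) * e^(-k*t)
  = 10 + (30 - 10) * e^(-0.012*260)
  = 10 + 20 * e^(-3.120)
  = 10 + 20 * 0.04416
  = 10 + 0.8831
  = 10.88%


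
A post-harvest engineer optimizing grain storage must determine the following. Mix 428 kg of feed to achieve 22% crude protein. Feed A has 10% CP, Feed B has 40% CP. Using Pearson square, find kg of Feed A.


parts_A = CP_b - target = 40 - 22 = 18
parts_B = target - CP_a = 22 - 10 = 12
total_parts = 18 + 12 = 30
Feed A = 428 * 18 / 30 = 256.80 kg
Feed B = 428 * 12 / 30 = 171.20 kg

256.80 kg


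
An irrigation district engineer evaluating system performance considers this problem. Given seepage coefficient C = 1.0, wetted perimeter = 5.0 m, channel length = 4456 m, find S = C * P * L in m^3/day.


S = C * P * L
  = 1.0 * 5.0 * 4456
  = 22280 m^3/day


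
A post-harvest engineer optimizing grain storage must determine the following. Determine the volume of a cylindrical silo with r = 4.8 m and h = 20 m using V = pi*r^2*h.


V = pi * r^2 * h
  = pi * 4.8^2 * 20
  = pi * 23.04 * 20
  = 1447.65 m^3


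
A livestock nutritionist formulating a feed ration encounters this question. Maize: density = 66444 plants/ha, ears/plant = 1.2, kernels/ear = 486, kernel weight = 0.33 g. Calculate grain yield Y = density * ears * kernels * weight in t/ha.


Y = density * ears * kernels * kw
  = 66444 * 1.2 * 486 * 0.33 g/ha
  = 12787546.46 g/ha
  = 12787.55 kg/ha = 12.79 t/ha


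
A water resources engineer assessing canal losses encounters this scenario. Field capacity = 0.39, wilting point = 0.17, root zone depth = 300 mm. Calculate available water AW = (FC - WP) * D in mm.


AW = (FC - WP) * D
   = (0.39 - 0.17) * 300
   = 0.22 * 300
   = 66 mm


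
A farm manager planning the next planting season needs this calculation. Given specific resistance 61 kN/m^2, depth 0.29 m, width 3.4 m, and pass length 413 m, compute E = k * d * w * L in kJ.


E = k * d * w * L
  = 61 * 0.29 * 3.4 * 413
  = 24840.30 kJ


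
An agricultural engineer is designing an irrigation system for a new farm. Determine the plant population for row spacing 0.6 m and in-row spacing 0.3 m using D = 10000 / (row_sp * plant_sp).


D = 10000 / (row_sp * plant_sp)
  = 10000 / (0.6 * 0.3)
  = 10000 / 0.1800
  = 55555.56 plants/ha


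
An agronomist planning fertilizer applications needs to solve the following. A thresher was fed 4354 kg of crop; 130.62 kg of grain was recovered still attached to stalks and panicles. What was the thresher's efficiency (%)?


eta = (total - unthreshed) / total * 100
    = (4354 - 130.62) / 4354 * 100
    = 4223.38 / 4354 * 100
    = 97%


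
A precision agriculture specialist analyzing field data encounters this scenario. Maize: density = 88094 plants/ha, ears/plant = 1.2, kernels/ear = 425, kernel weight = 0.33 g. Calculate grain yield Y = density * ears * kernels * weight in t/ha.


Y = density * ears * kernels * kw
  = 88094 * 1.2 * 425 * 0.33 g/ha
  = 14826220.20 g/ha
  = 14826.22 kg/ha = 14.83 t/ha


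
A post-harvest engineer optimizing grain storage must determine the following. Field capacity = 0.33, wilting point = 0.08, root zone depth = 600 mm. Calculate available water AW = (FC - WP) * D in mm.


AW = (FC - WP) * D
   = (0.33 - 0.08) * 600
   = 0.25 * 600
   = 150 mm


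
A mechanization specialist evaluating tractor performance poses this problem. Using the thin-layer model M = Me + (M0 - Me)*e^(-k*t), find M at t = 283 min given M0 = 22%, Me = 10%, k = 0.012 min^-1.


M = Me + (M0 - Me) * e^(-k*t)
  = 10 + (22 - 10) * e^(-0.012*283)
  = 10 + 12 * e^(-3.396)
  = 10 + 12 * 0.03351
  = 10 + 0.4021
  = 10.40%


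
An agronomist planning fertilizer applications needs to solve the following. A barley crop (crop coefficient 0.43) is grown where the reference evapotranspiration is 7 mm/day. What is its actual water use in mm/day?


ETc = Kc * ET0
    = 0.43 * 7
    = 3.01 mm/day


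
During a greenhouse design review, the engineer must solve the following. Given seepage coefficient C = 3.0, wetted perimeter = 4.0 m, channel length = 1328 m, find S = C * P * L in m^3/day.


S = C * P * L
  = 3.0 * 4.0 * 1328
  = 15936 m^3/day


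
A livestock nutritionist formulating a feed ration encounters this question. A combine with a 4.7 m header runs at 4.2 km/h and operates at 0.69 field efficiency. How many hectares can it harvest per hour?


C = w * v * eta_f / 10
  = 4.7 * 4.2 * 0.69 / 10
  = 13.62 / 10
  = 1.36 ha/h


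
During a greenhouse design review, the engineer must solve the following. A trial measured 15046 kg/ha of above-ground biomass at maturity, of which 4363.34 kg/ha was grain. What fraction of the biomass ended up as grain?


HI = grain_yield / biomass
   = 4363.34 / 15046
   = 0.29


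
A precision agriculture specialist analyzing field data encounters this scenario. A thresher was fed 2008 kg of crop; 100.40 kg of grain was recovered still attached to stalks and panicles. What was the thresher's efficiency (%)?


eta = (total - unthreshed) / total * 100
    = (2008 - 100.40) / 2008 * 100
    = 1907.60 / 2008 * 100
    = 95%


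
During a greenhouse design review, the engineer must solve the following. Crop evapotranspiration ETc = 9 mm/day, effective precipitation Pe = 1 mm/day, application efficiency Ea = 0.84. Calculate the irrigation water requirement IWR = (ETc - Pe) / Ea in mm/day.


IWR = (ETc - Pe) / Ea
    = (9 - 1) / 0.84
    = 8 / 0.84
    = 9.52 mm/day


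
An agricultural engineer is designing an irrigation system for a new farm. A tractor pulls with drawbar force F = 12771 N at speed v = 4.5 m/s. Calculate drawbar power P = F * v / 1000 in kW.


P = F * v / 1000
  = 12771 * 4.5 / 1000
  = 57469.50 / 1000
  = 57.47 kW


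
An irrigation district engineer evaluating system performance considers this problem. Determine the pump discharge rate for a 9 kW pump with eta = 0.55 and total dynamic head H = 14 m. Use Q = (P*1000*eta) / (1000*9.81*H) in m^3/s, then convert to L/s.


Q = (P * 1000 * eta) / (rho * g * H)
  = (9 * 1000 * 0.55) / (1000 * 9.81 * 14)
  = 4950 / 137340
  = 0.03604 m^3/s = 36.04 L/s


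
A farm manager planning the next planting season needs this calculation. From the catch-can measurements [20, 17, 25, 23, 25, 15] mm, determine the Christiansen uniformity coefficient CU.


xbar = 125 / 6 = 20.833
sum|xi - xbar| = 21
CU = 100 * (1 - 21 / (6 * 20.833))
   = 100 * (1 - 0.1680)
   = 83.20%


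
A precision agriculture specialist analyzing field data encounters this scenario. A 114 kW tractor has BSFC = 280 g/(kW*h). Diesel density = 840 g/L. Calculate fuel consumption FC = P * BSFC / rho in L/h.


FC = P * BSFC / rho_fuel
   = 114 * 280 / 840
   = 31920 / 840
   = 38 L/h


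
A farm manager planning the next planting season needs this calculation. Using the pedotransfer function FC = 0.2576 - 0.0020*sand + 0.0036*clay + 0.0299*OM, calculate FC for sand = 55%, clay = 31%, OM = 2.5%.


FC = 0.2576 - 0.0020*55 + 0.0036*31 + 0.0299*2.5
   = 0.2576 - 0.1100 + 0.1116 + 0.0748
   = 0.3340


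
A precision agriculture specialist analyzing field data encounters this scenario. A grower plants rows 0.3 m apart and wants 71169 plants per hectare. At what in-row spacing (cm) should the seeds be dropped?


spacing = 10000 / (row_sp * density)
        = 10000 / (0.3 * 71169)
        = 10000 / 21350.70
        = 0.46837 m = 46.84 cm


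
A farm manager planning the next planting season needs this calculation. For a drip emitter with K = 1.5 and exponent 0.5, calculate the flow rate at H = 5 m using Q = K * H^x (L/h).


Q = K * H^x
  = 1.5 * 5^0.5
  = 1.5 * 2.2361
  = 3.35 L/h


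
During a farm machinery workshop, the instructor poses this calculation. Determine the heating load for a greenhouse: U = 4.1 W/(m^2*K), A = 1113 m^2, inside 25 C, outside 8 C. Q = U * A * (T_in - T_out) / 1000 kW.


dT = 25 - (8) = 17 K
Q = U * A * dT
  = 4.1 * 1113 * 17
  = 77576.10 W = 77.58 kW


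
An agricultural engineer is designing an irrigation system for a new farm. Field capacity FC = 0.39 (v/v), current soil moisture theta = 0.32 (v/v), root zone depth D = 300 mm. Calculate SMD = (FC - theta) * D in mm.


SMD = (FC - theta) * D
    = (0.39 - 0.32) * 300
    = 0.070 * 300
    = 21 mm


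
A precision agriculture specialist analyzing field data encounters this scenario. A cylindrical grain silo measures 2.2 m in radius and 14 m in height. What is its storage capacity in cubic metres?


V = pi * r^2 * h
  = pi * 2.2^2 * 14
  = pi * 4.84 * 14
  = 212.87 m^3


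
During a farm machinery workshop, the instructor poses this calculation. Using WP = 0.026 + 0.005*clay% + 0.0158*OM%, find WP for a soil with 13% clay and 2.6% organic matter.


WP = 0.026 + 0.005*13 + 0.0158*2.6
   = 0.026 + 0.0650 + 0.0411
   = 0.1321


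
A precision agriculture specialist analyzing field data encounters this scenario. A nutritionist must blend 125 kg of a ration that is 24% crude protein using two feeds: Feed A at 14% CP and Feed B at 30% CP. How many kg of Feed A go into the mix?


parts_A = CP_b - target = 30 - 24 = 6
parts_B = target - CP_a = 24 - 14 = 10
total_parts = 6 + 10 = 16
Feed A = 125 * 6 / 16 = 46.88 kg
Feed B = 125 * 10 / 16 = 78.13 kg

46.88 kg


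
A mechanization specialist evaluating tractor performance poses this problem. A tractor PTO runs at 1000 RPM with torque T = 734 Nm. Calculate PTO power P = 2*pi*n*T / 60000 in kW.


P = 2*pi*n*T / 60000
  = 2*pi * 1000 * 734 / 60000
  = 4611858.02 / 60000
  = 76.86 kW


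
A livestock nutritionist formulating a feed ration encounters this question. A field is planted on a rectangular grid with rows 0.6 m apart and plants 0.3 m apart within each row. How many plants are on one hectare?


D = 10000 / (row_sp * plant_sp)
  = 10000 / (0.6 * 0.3)
  = 10000 / 0.1800
  = 55555.56 plants/ha


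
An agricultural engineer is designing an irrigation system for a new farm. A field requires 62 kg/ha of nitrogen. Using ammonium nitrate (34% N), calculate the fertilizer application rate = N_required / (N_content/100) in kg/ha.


Rate = N_required / (N_content / 100)
     = 62 / (34 / 100)
     = 62 / 0.34
     = 182.35 kg/ha


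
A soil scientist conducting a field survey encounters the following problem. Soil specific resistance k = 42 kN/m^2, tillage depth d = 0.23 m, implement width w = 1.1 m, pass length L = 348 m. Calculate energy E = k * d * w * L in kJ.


E = k * d * w * L
  = 42 * 0.23 * 1.1 * 348
  = 3697.85 kJ


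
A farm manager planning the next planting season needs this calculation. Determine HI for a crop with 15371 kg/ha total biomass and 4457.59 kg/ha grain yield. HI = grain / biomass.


HI = grain_yield / biomass
   = 4457.59 / 15371
   = 0.29


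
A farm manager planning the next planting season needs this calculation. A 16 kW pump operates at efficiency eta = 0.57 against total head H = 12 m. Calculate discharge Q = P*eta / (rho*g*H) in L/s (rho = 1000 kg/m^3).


Q = (P * 1000 * eta) / (rho * g * H)
  = (16 * 1000 * 0.57) / (1000 * 9.81 * 12)
  = 9120 / 117720
  = 0.07747 m^3/s = 77.47 L/s


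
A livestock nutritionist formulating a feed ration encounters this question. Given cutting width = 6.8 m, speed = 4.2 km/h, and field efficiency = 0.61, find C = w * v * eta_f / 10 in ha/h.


C = w * v * eta_f / 10
  = 6.8 * 4.2 * 0.61 / 10
  = 17.42 / 10
  = 1.74 ha/h


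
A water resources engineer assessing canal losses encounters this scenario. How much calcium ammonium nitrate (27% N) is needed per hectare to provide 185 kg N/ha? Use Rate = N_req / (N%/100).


Rate = N_required / (N_content / 100)
     = 185 / (27 / 100)
     = 185 / 0.27
     = 685.19 kg/ha
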